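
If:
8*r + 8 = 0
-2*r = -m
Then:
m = -2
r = -1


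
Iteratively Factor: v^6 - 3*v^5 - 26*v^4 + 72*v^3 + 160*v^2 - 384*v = (v - 4)*(v^5 + v^4 - 22*v^3 - 16*v^2 + 96*v) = (v - 4)^2*(v^4 + 5*v^3 - 2*v^2 - 24*v) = (v - 4)^2*(v - 2)*(v^3 + 7*v^2 + 12*v) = (v - 4)^2*(v - 2)*(v + 3)*(v^2 + 4*v) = v*(v - 4)^2*(v - 2)*(v + 3)*(v + 4)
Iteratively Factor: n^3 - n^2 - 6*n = (n)*(n^2 - n - 6) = n*(n - 3)*(n + 2)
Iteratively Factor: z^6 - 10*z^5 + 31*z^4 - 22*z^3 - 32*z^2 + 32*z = (z)*(z^5 - 10*z^4 + 31*z^3 - 22*z^2 - 32*z + 32) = z*(z - 1)*(z^4 - 9*z^3 + 22*z^2 - 32) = z*(z - 4)*(z - 1)*(z^3 - 5*z^2 + 2*z + 8) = z*(z - 4)*(z - 2)*(z - 1)*(z^2 - 3*z - 4) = z*(z - 4)^2*(z - 2)*(z - 1)*(z + 1)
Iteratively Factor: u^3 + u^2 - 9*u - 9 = (u + 3)*(u^2 - 2*u - 3) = (u + 1)*(u + 3)*(u - 3)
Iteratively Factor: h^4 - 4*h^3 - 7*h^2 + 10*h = (h - 5)*(h^3 + h^2 - 2*h) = (h - 5)*(h - 1)*(h^2 + 2*h) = h*(h - 5)*(h - 1)*(h + 2)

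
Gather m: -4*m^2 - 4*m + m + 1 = -4*m^2 - 3*m + 1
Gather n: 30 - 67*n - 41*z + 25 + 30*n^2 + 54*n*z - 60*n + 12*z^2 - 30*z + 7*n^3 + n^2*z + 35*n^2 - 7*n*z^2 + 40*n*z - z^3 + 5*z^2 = 7*n^3 + n^2*(z + 65) + n*(-7*z^2 + 94*z - 127) - z^3 + 17*z^2 - 71*z + 55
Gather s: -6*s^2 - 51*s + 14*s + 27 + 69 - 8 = -6*s^2 - 37*s + 88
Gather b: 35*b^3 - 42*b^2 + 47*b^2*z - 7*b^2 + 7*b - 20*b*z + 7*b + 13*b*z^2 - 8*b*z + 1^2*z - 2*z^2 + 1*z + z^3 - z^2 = 35*b^3 + b^2*(47*z - 49) + b*(13*z^2 - 28*z + 14) + z^3 - 3*z^2 + 2*z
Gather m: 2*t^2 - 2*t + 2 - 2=2*t^2 - 2*t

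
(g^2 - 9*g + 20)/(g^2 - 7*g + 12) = (g - 5)/(g - 3)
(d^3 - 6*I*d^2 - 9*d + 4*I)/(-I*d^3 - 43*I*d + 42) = (I*d^3 + 6*d^2 - 9*I*d - 4)/(d^3 + 43*d + 42*I)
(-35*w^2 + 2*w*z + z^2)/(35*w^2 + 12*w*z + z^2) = (-5*w + z)/(5*w + z)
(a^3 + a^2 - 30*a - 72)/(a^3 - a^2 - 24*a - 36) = (a + 4)/(a + 2)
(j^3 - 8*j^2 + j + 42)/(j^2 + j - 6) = (j^3 - 8*j^2 + j + 42)/(j^2 + j - 6)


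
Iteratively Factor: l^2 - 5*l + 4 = (l - 1)*(l - 4)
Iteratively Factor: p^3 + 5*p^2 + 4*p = (p + 1)*(p^2 + 4*p) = p*(p + 1)*(p + 4)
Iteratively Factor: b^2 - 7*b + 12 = (b - 4)*(b - 3)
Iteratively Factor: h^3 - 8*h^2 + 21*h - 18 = (h - 3)*(h^2 - 5*h + 6) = (h - 3)^2*(h - 2)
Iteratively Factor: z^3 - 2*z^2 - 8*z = (z)*(z^2 - 2*z - 8) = z*(z + 2)*(z - 4)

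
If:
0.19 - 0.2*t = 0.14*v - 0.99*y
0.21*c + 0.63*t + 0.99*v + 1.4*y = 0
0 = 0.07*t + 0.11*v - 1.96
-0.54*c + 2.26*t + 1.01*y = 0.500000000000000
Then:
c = -84.56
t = -20.02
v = 30.56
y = 0.08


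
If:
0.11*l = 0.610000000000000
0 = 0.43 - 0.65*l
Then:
No Solution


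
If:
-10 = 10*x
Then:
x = -1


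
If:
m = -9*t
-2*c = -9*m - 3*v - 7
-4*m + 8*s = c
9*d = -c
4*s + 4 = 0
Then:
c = 12*v/17 - 44/17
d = 44/153 - 4*v/51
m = -3*v/17 - 23/17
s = -1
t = v/51 + 23/153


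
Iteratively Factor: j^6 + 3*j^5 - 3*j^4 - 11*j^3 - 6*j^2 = (j)*(j^5 + 3*j^4 - 3*j^3 - 11*j^2 - 6*j) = j^2*(j^4 + 3*j^3 - 3*j^2 - 11*j - 6) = j^2*(j - 2)*(j^3 + 5*j^2 + 7*j + 3) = j^2*(j - 2)*(j + 3)*(j^2 + 2*j + 1) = j^2*(j - 2)*(j + 1)*(j + 3)*(j + 1)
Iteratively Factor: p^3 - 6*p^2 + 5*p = (p)*(p^2 - 6*p + 5) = p*(p - 1)*(p - 5)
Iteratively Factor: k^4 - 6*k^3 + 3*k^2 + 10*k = (k + 1)*(k^3 - 7*k^2 + 10*k) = k*(k + 1)*(k^2 - 7*k + 10) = k*(k - 2)*(k + 1)*(k - 5)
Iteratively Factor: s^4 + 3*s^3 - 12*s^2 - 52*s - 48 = (s - 4)*(s^3 + 7*s^2 + 16*s + 12) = (s - 4)*(s + 2)*(s^2 + 5*s + 6) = (s - 4)*(s + 2)^2*(s + 3)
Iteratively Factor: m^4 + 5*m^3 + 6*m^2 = (m + 2)*(m^3 + 3*m^2) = (m + 2)*(m + 3)*(m^2) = m*(m + 2)*(m + 3)*(m)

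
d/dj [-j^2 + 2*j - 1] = 2 - 2*j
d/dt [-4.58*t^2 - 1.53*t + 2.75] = -9.16*t - 1.53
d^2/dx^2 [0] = 0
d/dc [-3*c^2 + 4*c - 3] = 4 - 6*c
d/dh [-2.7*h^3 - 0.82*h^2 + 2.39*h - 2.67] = -8.1*h^2 - 1.64*h + 2.39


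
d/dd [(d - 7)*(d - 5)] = 2*d - 12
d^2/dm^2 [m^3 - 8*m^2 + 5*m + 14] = 6*m - 16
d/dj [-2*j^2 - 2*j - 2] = -4*j - 2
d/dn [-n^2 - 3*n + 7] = -2*n - 3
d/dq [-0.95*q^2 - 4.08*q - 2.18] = -1.9*q - 4.08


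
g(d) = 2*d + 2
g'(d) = 2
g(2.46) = 6.92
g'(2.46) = 2.00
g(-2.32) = -2.64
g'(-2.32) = 2.00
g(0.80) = 3.60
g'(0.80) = 2.00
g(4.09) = 10.18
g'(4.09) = 2.00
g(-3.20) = -4.40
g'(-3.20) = 2.00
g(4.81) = 11.62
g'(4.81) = 2.00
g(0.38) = 2.76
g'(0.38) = 2.00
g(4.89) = 11.78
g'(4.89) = 2.00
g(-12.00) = -22.00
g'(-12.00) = 2.00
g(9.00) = 20.00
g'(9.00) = 2.00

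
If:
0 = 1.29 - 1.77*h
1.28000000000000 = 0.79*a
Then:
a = 1.62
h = 0.73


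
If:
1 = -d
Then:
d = -1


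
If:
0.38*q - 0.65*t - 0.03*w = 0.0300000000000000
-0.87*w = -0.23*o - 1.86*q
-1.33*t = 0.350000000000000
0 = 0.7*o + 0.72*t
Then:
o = 0.27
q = -0.44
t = -0.26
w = -0.87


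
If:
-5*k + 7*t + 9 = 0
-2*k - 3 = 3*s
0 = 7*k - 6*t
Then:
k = -54/19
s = 17/19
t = -63/19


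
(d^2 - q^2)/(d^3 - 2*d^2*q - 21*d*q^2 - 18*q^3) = (-d + q)/(-d^2 + 3*d*q + 18*q^2)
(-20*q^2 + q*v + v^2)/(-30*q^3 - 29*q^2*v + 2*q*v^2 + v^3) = (20*q^2 - q*v - v^2)/(30*q^3 + 29*q^2*v - 2*q*v^2 - v^3)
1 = 1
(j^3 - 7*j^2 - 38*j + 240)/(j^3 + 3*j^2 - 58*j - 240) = (j - 5)/(j + 5)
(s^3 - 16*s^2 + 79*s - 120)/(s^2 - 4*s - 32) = (s^2 - 8*s + 15)/(s + 4)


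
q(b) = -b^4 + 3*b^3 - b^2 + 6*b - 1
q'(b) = -4*b^3 + 9*b^2 - 2*b + 6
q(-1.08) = -13.79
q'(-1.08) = 23.70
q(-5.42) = -1403.53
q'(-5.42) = 918.11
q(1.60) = 11.77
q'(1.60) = 9.46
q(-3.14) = -219.79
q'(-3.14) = 224.85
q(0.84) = 4.61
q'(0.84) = 8.30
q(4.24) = -88.06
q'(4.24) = -145.58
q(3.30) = -2.87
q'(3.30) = -46.34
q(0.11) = -0.35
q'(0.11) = 5.88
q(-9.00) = -8884.00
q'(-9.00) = 3669.00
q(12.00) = -15625.00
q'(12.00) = -5634.00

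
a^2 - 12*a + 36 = (a - 6)^2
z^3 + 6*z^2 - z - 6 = (z - 1)*(z + 1)*(z + 6)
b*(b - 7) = b^2 - 7*b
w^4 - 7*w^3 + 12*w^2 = w^2*(w - 4)*(w - 3)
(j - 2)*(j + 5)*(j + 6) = j^3 + 9*j^2 + 8*j - 60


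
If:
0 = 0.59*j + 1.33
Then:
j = -2.25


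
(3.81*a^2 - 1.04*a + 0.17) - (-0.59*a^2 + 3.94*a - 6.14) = 4.4*a^2 - 4.98*a + 6.31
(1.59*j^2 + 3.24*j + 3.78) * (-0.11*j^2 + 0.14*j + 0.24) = -0.1749*j^4 - 0.1338*j^3 + 0.4194*j^2 + 1.3068*j + 0.9072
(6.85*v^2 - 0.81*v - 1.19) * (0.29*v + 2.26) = 1.9865*v^3 + 15.2461*v^2 - 2.1757*v - 2.6894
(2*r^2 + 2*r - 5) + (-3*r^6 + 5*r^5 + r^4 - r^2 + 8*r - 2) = -3*r^6 + 5*r^5 + r^4 + r^2 + 10*r - 7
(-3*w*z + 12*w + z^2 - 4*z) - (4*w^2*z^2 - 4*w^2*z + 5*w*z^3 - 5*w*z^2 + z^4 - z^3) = -4*w^2*z^2 + 4*w^2*z - 5*w*z^3 + 5*w*z^2 - 3*w*z + 12*w - z^4 + z^3 + z^2 - 4*z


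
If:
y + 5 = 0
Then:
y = -5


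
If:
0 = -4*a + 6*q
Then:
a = 3*q/2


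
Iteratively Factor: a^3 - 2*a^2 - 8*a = (a - 4)*(a^2 + 2*a) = a*(a - 4)*(a + 2)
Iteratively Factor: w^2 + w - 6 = (w + 3)*(w - 2)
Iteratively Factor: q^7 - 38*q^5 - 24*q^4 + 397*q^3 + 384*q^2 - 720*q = (q - 1)*(q^6 + q^5 - 37*q^4 - 61*q^3 + 336*q^2 + 720*q) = q*(q - 1)*(q^5 + q^4 - 37*q^3 - 61*q^2 + 336*q + 720) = q*(q - 1)*(q + 3)*(q^4 - 2*q^3 - 31*q^2 + 32*q + 240) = q*(q - 5)*(q - 1)*(q + 3)*(q^3 + 3*q^2 - 16*q - 48) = q*(q - 5)*(q - 1)*(q + 3)^2*(q^2 - 16) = q*(q - 5)*(q - 4)*(q - 1)*(q + 3)^2*(q + 4)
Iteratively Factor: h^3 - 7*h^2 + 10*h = (h - 5)*(h^2 - 2*h) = h*(h - 5)*(h - 2)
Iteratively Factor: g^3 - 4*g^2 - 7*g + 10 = (g - 1)*(g^2 - 3*g - 10) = (g - 1)*(g + 2)*(g - 5)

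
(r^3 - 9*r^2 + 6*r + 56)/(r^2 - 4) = (r^2 - 11*r + 28)/(r - 2)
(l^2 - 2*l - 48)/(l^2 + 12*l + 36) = (l - 8)/(l + 6)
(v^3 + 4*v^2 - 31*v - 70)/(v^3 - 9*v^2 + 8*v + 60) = (v + 7)/(v - 6)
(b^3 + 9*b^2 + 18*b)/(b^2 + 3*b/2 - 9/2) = 2*b*(b + 6)/(2*b - 3)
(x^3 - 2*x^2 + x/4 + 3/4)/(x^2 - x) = x - 1 - 3/(4*x)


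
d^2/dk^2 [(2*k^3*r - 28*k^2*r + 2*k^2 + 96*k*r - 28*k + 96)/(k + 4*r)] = 4*(k^3*r + 12*k^2*r^2 + 48*k*r^3 - 224*r^3 - 176*r^2 + 56*r + 48)/(k^3 + 12*k^2*r + 48*k*r^2 + 64*r^3)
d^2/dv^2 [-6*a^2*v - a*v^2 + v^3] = -2*a + 6*v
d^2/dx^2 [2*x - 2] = 0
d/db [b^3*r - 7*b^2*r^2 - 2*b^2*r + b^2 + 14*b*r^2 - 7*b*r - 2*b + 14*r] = 3*b^2*r - 14*b*r^2 - 4*b*r + 2*b + 14*r^2 - 7*r - 2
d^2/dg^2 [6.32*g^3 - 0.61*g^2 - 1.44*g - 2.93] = 37.92*g - 1.22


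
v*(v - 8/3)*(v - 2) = v^3 - 14*v^2/3 + 16*v/3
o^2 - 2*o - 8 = (o - 4)*(o + 2)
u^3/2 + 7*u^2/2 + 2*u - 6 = (u/2 + 1)*(u - 1)*(u + 6)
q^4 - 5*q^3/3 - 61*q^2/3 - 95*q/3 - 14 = (q - 6)*(q + 1)^2*(q + 7/3)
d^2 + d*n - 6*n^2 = (d - 2*n)*(d + 3*n)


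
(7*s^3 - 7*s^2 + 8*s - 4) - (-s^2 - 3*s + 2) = 7*s^3 - 6*s^2 + 11*s - 6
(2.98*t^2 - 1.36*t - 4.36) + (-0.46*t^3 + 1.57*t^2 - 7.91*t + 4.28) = -0.46*t^3 + 4.55*t^2 - 9.27*t - 0.0800000000000001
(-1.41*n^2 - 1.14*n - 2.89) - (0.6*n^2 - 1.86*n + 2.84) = -2.01*n^2 + 0.72*n - 5.73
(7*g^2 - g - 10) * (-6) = -42*g^2 + 6*g + 60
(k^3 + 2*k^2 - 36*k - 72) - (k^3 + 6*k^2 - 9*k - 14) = -4*k^2 - 27*k - 58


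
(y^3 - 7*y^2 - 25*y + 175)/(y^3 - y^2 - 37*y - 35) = (y - 5)/(y + 1)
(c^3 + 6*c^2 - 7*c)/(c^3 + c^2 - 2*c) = (c + 7)/(c + 2)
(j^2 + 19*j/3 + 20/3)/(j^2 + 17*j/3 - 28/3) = (3*j^2 + 19*j + 20)/(3*j^2 + 17*j - 28)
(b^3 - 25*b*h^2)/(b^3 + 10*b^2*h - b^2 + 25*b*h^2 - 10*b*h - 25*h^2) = b*(b - 5*h)/(b^2 + 5*b*h - b - 5*h)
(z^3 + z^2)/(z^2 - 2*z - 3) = z^2/(z - 3)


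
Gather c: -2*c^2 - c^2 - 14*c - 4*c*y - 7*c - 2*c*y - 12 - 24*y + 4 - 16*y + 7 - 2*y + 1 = -3*c^2 + c*(-6*y - 21) - 42*y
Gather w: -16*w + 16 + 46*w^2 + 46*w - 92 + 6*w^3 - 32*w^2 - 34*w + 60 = 6*w^3 + 14*w^2 - 4*w - 16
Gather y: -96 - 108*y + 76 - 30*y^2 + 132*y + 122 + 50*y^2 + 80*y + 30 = 20*y^2 + 104*y + 132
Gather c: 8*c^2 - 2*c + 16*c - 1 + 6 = 8*c^2 + 14*c + 5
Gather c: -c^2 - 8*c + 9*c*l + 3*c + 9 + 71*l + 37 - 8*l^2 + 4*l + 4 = -c^2 + c*(9*l - 5) - 8*l^2 + 75*l + 50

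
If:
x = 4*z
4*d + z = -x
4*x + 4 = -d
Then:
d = 20/59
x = -64/59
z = -16/59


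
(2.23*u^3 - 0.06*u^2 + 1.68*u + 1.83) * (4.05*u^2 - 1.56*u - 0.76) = 9.0315*u^5 - 3.7218*u^4 + 5.2028*u^3 + 4.8363*u^2 - 4.1316*u - 1.3908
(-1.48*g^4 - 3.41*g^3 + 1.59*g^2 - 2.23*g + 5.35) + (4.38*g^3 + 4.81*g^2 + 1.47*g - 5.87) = -1.48*g^4 + 0.97*g^3 + 6.4*g^2 - 0.76*g - 0.52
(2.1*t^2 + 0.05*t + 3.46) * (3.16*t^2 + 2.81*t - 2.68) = 6.636*t^4 + 6.059*t^3 + 5.4461*t^2 + 9.5886*t - 9.2728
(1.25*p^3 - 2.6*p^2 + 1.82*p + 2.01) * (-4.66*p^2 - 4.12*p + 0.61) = -5.825*p^5 + 6.966*p^4 + 2.9933*p^3 - 18.451*p^2 - 7.171*p + 1.2261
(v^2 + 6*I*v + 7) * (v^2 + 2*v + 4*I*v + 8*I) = v^4 + 2*v^3 + 10*I*v^3 - 17*v^2 + 20*I*v^2 - 34*v + 28*I*v + 56*I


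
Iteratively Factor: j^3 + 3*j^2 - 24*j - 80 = (j + 4)*(j^2 - j - 20) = (j - 5)*(j + 4)*(j + 4)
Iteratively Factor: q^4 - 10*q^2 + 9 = (q + 3)*(q^3 - 3*q^2 - q + 3) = (q + 1)*(q + 3)*(q^2 - 4*q + 3) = (q - 3)*(q + 1)*(q + 3)*(q - 1)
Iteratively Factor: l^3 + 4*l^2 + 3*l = (l + 3)*(l^2 + l) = l*(l + 3)*(l + 1)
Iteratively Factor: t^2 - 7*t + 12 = (t - 3)*(t - 4)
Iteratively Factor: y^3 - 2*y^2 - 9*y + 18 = (y - 3)*(y^2 + y - 6) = (y - 3)*(y - 2)*(y + 3)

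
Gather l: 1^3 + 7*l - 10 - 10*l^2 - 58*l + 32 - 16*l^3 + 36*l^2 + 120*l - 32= -16*l^3 + 26*l^2 + 69*l - 9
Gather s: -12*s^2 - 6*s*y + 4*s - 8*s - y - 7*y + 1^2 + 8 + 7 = -12*s^2 + s*(-6*y - 4) - 8*y + 16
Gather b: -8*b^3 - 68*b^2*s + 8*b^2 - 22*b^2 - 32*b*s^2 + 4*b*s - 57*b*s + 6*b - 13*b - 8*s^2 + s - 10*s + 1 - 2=-8*b^3 + b^2*(-68*s - 14) + b*(-32*s^2 - 53*s - 7) - 8*s^2 - 9*s - 1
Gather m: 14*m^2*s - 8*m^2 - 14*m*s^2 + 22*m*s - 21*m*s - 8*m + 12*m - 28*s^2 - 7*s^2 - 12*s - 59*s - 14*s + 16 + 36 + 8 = m^2*(14*s - 8) + m*(-14*s^2 + s + 4) - 35*s^2 - 85*s + 60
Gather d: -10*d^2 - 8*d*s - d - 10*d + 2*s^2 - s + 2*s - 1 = -10*d^2 + d*(-8*s - 11) + 2*s^2 + s - 1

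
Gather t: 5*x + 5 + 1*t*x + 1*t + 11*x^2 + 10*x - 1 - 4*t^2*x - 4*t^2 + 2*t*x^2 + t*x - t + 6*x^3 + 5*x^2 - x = t^2*(-4*x - 4) + t*(2*x^2 + 2*x) + 6*x^3 + 16*x^2 + 14*x + 4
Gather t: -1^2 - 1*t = -t - 1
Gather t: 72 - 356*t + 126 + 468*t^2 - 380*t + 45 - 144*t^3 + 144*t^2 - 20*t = -144*t^3 + 612*t^2 - 756*t + 243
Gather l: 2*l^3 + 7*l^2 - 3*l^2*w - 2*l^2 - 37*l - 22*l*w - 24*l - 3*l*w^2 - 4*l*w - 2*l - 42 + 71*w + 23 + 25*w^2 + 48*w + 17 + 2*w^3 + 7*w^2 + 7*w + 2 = 2*l^3 + l^2*(5 - 3*w) + l*(-3*w^2 - 26*w - 63) + 2*w^3 + 32*w^2 + 126*w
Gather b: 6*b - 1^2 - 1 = 6*b - 2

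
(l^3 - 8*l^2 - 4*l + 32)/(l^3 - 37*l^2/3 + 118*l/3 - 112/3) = 3*(l + 2)/(3*l - 7)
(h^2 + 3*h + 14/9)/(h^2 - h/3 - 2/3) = (h + 7/3)/(h - 1)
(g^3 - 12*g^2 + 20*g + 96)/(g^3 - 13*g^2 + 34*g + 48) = (g + 2)/(g + 1)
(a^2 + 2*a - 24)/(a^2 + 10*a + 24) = (a - 4)/(a + 4)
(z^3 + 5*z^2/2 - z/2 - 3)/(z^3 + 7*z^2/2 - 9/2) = (z + 2)/(z + 3)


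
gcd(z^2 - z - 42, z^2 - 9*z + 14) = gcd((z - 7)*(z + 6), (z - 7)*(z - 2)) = z - 7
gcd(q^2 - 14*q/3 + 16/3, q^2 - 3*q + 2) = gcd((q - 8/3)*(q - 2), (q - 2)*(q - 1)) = q - 2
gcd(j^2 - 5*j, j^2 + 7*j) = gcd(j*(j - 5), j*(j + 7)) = j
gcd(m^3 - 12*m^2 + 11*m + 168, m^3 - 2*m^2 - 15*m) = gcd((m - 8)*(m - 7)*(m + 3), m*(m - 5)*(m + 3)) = m + 3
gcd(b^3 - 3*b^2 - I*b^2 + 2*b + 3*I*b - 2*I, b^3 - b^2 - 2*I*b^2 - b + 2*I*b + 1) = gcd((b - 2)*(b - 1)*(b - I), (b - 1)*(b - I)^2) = b^2 + b*(-1 - I) + I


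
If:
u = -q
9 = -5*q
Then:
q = -9/5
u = 9/5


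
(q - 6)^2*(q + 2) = q^3 - 10*q^2 + 12*q + 72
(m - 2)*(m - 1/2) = m^2 - 5*m/2 + 1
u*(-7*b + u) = -7*b*u + u^2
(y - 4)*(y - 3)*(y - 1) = y^3 - 8*y^2 + 19*y - 12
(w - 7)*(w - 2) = w^2 - 9*w + 14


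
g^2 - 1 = (g - 1)*(g + 1)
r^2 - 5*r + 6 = (r - 3)*(r - 2)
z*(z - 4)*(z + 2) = z^3 - 2*z^2 - 8*z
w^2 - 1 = (w - 1)*(w + 1)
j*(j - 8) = j^2 - 8*j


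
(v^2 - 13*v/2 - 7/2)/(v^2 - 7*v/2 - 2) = (v - 7)/(v - 4)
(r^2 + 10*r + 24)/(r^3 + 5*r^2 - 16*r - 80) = (r + 6)/(r^2 + r - 20)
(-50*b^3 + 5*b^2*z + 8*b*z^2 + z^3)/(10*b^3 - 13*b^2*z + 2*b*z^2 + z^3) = (5*b + z)/(-b + z)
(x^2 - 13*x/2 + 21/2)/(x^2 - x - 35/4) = 2*(x - 3)/(2*x + 5)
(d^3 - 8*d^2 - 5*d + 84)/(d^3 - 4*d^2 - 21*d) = (d - 4)/d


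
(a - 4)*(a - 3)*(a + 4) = a^3 - 3*a^2 - 16*a + 48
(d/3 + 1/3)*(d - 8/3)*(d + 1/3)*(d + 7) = d^4/3 + 17*d^3/9 - 113*d^2/27 - 211*d/27 - 56/27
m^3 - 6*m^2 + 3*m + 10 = (m - 5)*(m - 2)*(m + 1)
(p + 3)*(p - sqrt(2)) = p^2 - sqrt(2)*p + 3*p - 3*sqrt(2)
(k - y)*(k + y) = k^2 - y^2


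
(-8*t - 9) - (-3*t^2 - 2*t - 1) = 3*t^2 - 6*t - 8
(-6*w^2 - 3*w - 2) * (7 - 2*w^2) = 12*w^4 + 6*w^3 - 38*w^2 - 21*w - 14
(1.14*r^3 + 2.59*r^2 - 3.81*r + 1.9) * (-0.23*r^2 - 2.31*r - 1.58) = -0.2622*r^5 - 3.2291*r^4 - 6.9078*r^3 + 4.2719*r^2 + 1.6308*r - 3.002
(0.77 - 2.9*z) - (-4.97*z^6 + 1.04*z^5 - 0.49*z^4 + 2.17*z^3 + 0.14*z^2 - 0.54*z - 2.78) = 4.97*z^6 - 1.04*z^5 + 0.49*z^4 - 2.17*z^3 - 0.14*z^2 - 2.36*z + 3.55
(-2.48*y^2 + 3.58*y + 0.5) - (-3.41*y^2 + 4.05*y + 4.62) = 0.93*y^2 - 0.47*y - 4.12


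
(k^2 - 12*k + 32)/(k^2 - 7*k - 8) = (k - 4)/(k + 1)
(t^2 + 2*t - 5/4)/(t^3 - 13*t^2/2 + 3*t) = (t + 5/2)/(t*(t - 6))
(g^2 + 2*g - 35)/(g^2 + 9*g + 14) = (g - 5)/(g + 2)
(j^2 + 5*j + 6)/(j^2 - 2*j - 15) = (j + 2)/(j - 5)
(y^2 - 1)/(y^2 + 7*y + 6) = (y - 1)/(y + 6)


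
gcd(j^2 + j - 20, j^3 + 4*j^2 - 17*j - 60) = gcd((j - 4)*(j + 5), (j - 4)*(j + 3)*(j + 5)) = j^2 + j - 20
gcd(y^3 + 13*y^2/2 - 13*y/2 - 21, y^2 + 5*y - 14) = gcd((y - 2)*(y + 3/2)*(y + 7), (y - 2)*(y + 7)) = y^2 + 5*y - 14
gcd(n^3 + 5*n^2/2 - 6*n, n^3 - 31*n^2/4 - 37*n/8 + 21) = n - 3/2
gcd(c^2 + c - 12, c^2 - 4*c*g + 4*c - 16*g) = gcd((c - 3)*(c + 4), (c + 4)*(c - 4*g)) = c + 4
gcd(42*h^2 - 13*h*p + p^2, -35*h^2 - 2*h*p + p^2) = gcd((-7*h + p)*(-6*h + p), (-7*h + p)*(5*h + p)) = -7*h + p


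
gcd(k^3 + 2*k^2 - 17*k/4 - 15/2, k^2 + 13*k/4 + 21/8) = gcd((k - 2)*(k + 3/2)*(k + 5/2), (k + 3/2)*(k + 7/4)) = k + 3/2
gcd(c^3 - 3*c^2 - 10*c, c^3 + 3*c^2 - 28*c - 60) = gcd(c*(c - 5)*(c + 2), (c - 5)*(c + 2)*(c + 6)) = c^2 - 3*c - 10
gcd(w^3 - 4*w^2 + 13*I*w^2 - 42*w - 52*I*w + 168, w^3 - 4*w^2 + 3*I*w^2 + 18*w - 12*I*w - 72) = w^2 + w*(-4 + 6*I) - 24*I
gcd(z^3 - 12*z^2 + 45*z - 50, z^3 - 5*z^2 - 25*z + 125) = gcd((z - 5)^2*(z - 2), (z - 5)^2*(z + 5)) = z^2 - 10*z + 25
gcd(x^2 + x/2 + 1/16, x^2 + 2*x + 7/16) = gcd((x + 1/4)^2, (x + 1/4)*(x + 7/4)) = x + 1/4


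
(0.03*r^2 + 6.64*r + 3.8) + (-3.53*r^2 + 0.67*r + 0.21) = -3.5*r^2 + 7.31*r + 4.01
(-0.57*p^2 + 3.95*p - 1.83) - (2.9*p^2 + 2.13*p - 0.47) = -3.47*p^2 + 1.82*p - 1.36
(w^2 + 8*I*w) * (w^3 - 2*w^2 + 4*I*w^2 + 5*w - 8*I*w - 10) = w^5 - 2*w^4 + 12*I*w^4 - 27*w^3 - 24*I*w^3 + 54*w^2 + 40*I*w^2 - 80*I*w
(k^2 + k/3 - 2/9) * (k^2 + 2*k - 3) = k^4 + 7*k^3/3 - 23*k^2/9 - 13*k/9 + 2/3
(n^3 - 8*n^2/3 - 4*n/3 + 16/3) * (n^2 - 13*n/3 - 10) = n^5 - 7*n^4 + 2*n^3/9 + 340*n^2/9 - 88*n/9 - 160/3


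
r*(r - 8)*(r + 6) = r^3 - 2*r^2 - 48*r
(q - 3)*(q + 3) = q^2 - 9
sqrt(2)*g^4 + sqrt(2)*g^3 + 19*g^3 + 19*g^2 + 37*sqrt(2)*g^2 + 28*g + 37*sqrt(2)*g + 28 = (g + 1)*(g + 2*sqrt(2))*(g + 7*sqrt(2))*(sqrt(2)*g + 1)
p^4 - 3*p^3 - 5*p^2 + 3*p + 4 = (p - 4)*(p - 1)*(p + 1)^2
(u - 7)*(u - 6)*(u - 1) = u^3 - 14*u^2 + 55*u - 42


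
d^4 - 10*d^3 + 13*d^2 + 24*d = d*(d - 8)*(d - 3)*(d + 1)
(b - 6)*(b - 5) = b^2 - 11*b + 30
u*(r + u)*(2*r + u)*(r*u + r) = 2*r^3*u^2 + 2*r^3*u + 3*r^2*u^3 + 3*r^2*u^2 + r*u^4 + r*u^3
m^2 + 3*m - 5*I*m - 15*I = (m + 3)*(m - 5*I)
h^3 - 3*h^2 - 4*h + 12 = (h - 3)*(h - 2)*(h + 2)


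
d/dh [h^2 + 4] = 2*h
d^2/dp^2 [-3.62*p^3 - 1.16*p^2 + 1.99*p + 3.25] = -21.72*p - 2.32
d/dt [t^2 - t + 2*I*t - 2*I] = 2*t - 1 + 2*I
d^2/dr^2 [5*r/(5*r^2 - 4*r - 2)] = 10*(-4*r*(5*r - 2)^2 + (4 - 15*r)*(-5*r^2 + 4*r + 2))/(-5*r^2 + 4*r + 2)^3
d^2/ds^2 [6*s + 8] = 0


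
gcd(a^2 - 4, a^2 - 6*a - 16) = a + 2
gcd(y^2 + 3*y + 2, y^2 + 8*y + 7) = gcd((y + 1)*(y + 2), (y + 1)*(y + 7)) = y + 1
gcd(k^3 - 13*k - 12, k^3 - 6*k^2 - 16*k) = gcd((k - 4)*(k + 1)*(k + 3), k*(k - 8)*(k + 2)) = 1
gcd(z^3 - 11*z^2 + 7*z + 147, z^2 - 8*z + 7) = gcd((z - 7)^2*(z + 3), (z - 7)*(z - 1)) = z - 7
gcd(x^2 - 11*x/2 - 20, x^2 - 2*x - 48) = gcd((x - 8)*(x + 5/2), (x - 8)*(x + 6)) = x - 8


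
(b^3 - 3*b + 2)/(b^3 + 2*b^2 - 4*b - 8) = (b^2 - 2*b + 1)/(b^2 - 4)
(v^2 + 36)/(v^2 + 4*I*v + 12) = (v - 6*I)/(v - 2*I)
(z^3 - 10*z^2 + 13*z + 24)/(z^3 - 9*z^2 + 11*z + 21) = (z - 8)/(z - 7)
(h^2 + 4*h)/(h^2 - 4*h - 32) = h/(h - 8)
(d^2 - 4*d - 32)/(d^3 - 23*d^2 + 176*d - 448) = (d + 4)/(d^2 - 15*d + 56)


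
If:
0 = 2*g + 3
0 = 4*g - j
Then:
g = -3/2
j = -6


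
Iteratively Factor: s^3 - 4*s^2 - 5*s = (s - 5)*(s^2 + s) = (s - 5)*(s + 1)*(s)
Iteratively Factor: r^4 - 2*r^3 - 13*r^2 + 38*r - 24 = (r - 3)*(r^3 + r^2 - 10*r + 8) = (r - 3)*(r + 4)*(r^2 - 3*r + 2) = (r - 3)*(r - 2)*(r + 4)*(r - 1)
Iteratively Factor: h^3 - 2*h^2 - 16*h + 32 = (h - 4)*(h^2 + 2*h - 8) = (h - 4)*(h - 2)*(h + 4)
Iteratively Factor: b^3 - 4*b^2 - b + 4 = (b + 1)*(b^2 - 5*b + 4) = (b - 4)*(b + 1)*(b - 1)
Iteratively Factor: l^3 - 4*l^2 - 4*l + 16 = (l + 2)*(l^2 - 6*l + 8) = (l - 2)*(l + 2)*(l - 4)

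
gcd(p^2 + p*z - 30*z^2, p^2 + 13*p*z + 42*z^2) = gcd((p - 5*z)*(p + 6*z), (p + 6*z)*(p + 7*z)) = p + 6*z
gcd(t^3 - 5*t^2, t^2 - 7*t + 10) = t - 5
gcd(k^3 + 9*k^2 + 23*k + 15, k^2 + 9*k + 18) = k + 3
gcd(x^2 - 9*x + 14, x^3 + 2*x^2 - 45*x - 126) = x - 7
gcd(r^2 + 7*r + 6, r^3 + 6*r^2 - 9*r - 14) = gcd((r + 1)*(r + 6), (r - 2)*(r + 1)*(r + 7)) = r + 1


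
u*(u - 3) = u^2 - 3*u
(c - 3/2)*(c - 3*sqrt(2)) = c^2 - 3*sqrt(2)*c - 3*c/2 + 9*sqrt(2)/2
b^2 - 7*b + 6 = (b - 6)*(b - 1)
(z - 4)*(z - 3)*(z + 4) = z^3 - 3*z^2 - 16*z + 48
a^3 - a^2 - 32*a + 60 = (a - 5)*(a - 2)*(a + 6)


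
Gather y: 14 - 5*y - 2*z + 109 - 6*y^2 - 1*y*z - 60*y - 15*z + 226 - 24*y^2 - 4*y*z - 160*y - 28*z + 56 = -30*y^2 + y*(-5*z - 225) - 45*z + 405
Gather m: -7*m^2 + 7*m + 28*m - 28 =-7*m^2 + 35*m - 28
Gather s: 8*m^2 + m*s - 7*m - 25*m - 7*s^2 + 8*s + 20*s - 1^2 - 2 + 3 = 8*m^2 - 32*m - 7*s^2 + s*(m + 28)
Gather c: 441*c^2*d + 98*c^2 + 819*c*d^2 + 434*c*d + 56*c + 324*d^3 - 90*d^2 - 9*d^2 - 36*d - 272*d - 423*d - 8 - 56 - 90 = c^2*(441*d + 98) + c*(819*d^2 + 434*d + 56) + 324*d^3 - 99*d^2 - 731*d - 154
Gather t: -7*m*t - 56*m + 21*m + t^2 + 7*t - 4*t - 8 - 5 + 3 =-35*m + t^2 + t*(3 - 7*m) - 10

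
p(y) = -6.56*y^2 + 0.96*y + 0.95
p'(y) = 0.96 - 13.12*y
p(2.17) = -27.86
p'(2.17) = -27.51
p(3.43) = -72.93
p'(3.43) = -44.04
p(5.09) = -164.12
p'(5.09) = -65.82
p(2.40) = -34.53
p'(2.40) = -30.53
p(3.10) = -59.12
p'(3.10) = -39.71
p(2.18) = -28.13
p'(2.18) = -27.64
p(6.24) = -248.49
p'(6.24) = -80.91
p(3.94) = -97.10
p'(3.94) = -50.73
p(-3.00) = -60.97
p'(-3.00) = 40.32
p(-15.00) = -1489.45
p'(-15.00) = 197.76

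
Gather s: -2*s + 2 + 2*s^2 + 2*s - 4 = 2*s^2 - 2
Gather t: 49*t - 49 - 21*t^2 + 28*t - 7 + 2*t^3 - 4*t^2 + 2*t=2*t^3 - 25*t^2 + 79*t - 56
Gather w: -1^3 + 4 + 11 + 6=20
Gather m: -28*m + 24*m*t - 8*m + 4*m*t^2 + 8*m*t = m*(4*t^2 + 32*t - 36)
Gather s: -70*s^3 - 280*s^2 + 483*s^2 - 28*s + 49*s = -70*s^3 + 203*s^2 + 21*s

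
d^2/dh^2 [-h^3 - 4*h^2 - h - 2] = -6*h - 8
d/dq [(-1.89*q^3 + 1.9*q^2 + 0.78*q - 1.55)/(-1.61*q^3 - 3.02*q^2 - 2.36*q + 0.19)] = (8.7668*q^4 + 11.4324*q^3 - 10.6922*q^2 - 8.64*q - 3.5098)/(2.5921*q^6 + 9.7244*q^5 + 16.7196*q^4 + 13.6426*q^3 + 4.422*q^2 - 0.8968*q + 0.0361)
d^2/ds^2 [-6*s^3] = -36*s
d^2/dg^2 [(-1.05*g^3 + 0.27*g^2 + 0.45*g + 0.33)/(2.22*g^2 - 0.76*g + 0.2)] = (7.105427357601e-15*g^5 - 3.5527136788005e-15*g^4 + 5.066088*g^3 + 9.996552*g^2 - 4.791456*g + 0.246576)/(10.941048*g^6 - 11.236752*g^5 + 6.803856*g^4 - 2.463616*g^3 + 0.61296*g^2 - 0.0912*g + 0.008)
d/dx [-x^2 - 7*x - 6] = -2*x - 7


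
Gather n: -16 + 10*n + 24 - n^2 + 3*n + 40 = -n^2 + 13*n + 48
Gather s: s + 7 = s + 7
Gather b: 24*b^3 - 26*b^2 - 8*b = 24*b^3 - 26*b^2 - 8*b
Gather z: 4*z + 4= 4*z + 4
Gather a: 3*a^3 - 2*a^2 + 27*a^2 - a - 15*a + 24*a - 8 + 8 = 3*a^3 + 25*a^2 + 8*a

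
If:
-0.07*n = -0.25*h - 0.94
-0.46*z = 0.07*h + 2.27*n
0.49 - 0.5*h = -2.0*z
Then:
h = -3.66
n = 0.35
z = -1.16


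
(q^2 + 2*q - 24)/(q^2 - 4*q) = (q + 6)/q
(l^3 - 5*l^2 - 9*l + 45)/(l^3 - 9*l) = (l - 5)/l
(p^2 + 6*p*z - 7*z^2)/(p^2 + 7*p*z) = (p - z)/p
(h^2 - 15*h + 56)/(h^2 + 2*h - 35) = (h^2 - 15*h + 56)/(h^2 + 2*h - 35)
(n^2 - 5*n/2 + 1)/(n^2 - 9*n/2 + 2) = (n - 2)/(n - 4)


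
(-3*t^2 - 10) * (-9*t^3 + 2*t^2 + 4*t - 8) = 27*t^5 - 6*t^4 + 78*t^3 + 4*t^2 - 40*t + 80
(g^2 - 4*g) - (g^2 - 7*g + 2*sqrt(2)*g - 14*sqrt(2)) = -2*sqrt(2)*g + 3*g + 14*sqrt(2)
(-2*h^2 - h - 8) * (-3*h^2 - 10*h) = 6*h^4 + 23*h^3 + 34*h^2 + 80*h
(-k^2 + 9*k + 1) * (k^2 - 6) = -k^4 + 9*k^3 + 7*k^2 - 54*k - 6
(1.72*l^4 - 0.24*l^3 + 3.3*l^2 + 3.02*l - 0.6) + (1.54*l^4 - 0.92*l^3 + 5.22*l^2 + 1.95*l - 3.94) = 3.26*l^4 - 1.16*l^3 + 8.52*l^2 + 4.97*l - 4.54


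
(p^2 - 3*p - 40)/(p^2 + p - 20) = (p - 8)/(p - 4)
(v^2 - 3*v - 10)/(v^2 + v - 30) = (v + 2)/(v + 6)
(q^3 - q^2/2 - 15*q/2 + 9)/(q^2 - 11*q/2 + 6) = (q^2 + q - 6)/(q - 4)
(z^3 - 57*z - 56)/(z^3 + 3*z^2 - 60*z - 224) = (z + 1)/(z + 4)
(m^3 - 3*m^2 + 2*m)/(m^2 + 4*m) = (m^2 - 3*m + 2)/(m + 4)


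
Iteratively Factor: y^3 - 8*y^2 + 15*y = (y - 5)*(y^2 - 3*y) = (y - 5)*(y - 3)*(y)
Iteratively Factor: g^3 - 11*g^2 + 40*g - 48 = (g - 4)*(g^2 - 7*g + 12) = (g - 4)^2*(g - 3)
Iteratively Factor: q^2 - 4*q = (q)*(q - 4)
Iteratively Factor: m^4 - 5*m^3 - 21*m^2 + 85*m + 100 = (m - 5)*(m^3 - 21*m - 20) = (m - 5)*(m + 1)*(m^2 - m - 20) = (m - 5)^2*(m + 1)*(m + 4)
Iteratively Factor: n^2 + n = (n + 1)*(n)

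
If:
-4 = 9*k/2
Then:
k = -8/9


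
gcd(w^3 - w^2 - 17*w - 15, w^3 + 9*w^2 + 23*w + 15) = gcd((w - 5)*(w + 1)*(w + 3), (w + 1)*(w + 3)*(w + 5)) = w^2 + 4*w + 3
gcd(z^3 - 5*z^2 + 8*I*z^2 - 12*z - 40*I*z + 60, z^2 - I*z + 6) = z + 2*I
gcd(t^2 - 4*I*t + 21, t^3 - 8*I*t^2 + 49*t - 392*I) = t - 7*I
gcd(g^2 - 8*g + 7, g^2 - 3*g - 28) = g - 7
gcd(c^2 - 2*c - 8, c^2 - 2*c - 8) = c^2 - 2*c - 8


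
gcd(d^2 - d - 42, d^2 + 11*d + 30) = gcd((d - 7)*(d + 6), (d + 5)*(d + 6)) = d + 6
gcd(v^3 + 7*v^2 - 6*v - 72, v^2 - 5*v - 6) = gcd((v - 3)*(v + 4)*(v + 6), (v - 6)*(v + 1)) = 1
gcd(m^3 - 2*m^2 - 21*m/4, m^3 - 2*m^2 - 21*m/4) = m^3 - 2*m^2 - 21*m/4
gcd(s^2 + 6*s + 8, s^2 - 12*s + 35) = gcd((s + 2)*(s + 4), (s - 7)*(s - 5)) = 1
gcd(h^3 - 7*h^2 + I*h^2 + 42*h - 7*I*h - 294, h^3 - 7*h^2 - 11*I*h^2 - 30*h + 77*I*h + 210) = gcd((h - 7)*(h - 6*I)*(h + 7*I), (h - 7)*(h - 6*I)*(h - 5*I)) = h^2 + h*(-7 - 6*I) + 42*I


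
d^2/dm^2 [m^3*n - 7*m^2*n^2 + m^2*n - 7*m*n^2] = 2*n*(3*m - 7*n + 1)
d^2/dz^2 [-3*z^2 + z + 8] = -6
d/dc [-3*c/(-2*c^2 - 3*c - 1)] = 3*(1 - 2*c^2)/(4*c^4 + 12*c^3 + 13*c^2 + 6*c + 1)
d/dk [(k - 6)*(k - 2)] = 2*k - 8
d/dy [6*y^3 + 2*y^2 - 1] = 2*y*(9*y + 2)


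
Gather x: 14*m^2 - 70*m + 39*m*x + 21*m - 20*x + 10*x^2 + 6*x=14*m^2 - 49*m + 10*x^2 + x*(39*m - 14)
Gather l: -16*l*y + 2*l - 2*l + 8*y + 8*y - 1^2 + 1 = -16*l*y + 16*y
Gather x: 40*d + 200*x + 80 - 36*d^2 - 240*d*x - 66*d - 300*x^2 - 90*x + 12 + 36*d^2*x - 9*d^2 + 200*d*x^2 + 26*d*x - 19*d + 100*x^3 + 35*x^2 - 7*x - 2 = -45*d^2 - 45*d + 100*x^3 + x^2*(200*d - 265) + x*(36*d^2 - 214*d + 103) + 90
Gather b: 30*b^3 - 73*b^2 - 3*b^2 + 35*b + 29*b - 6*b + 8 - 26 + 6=30*b^3 - 76*b^2 + 58*b - 12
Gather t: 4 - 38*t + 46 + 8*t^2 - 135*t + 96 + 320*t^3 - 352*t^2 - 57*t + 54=320*t^3 - 344*t^2 - 230*t + 200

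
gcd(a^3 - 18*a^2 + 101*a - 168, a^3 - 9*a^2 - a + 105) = a - 7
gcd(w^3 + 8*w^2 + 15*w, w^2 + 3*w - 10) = w + 5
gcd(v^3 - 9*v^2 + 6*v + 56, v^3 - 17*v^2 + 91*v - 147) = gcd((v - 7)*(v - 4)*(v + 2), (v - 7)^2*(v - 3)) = v - 7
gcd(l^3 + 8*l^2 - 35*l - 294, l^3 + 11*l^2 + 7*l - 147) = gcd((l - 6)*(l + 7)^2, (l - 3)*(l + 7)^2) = l^2 + 14*l + 49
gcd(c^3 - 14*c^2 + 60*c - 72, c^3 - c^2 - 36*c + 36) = c - 6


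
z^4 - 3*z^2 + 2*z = z*(z - 1)^2*(z + 2)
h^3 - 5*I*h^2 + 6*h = h*(h - 6*I)*(h + I)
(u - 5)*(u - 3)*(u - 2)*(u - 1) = u^4 - 11*u^3 + 41*u^2 - 61*u + 30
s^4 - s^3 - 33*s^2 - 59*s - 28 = (s - 7)*(s + 1)^2*(s + 4)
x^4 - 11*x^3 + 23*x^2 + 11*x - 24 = (x - 8)*(x - 3)*(x - 1)*(x + 1)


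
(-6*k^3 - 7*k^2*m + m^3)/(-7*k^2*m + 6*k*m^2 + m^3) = (-6*k^3 - 7*k^2*m + m^3)/(m*(-7*k^2 + 6*k*m + m^2))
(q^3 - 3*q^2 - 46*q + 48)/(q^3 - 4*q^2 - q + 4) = (q^2 - 2*q - 48)/(q^2 - 3*q - 4)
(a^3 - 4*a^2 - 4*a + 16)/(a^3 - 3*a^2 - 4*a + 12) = (a - 4)/(a - 3)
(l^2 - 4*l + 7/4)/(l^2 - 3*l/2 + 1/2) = (l - 7/2)/(l - 1)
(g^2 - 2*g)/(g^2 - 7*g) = (g - 2)/(g - 7)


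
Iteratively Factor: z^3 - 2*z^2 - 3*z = (z)*(z^2 - 2*z - 3) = z*(z + 1)*(z - 3)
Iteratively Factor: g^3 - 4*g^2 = (g - 4)*(g^2) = g*(g - 4)*(g)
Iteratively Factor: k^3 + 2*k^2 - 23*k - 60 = (k + 3)*(k^2 - k - 20) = (k + 3)*(k + 4)*(k - 5)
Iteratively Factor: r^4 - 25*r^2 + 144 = (r + 4)*(r^3 - 4*r^2 - 9*r + 36) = (r + 3)*(r + 4)*(r^2 - 7*r + 12) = (r - 4)*(r + 3)*(r + 4)*(r - 3)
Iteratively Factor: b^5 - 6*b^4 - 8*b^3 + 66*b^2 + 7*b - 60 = (b - 4)*(b^4 - 2*b^3 - 16*b^2 + 2*b + 15) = (b - 5)*(b - 4)*(b^3 + 3*b^2 - b - 3) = (b - 5)*(b - 4)*(b - 1)*(b^2 + 4*b + 3) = (b - 5)*(b - 4)*(b - 1)*(b + 3)*(b + 1)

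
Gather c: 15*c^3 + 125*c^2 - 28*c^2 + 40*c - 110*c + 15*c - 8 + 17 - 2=15*c^3 + 97*c^2 - 55*c + 7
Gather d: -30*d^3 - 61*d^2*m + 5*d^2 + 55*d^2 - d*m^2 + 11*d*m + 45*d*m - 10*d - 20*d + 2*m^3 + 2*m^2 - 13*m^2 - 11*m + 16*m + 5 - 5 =-30*d^3 + d^2*(60 - 61*m) + d*(-m^2 + 56*m - 30) + 2*m^3 - 11*m^2 + 5*m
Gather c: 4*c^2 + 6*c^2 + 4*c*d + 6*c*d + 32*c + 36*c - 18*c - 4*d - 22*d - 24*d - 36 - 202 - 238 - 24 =10*c^2 + c*(10*d + 50) - 50*d - 500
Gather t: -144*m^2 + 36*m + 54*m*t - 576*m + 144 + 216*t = -144*m^2 - 540*m + t*(54*m + 216) + 144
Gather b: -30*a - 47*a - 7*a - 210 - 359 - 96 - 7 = -84*a - 672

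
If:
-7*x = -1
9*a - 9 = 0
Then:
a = 1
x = 1/7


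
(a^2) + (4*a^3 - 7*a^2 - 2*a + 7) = 4*a^3 - 6*a^2 - 2*a + 7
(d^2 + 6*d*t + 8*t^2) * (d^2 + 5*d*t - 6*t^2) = d^4 + 11*d^3*t + 32*d^2*t^2 + 4*d*t^3 - 48*t^4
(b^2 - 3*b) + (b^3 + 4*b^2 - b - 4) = b^3 + 5*b^2 - 4*b - 4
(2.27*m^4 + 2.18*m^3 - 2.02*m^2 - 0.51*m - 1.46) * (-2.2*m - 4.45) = -4.994*m^5 - 14.8975*m^4 - 5.257*m^3 + 10.111*m^2 + 5.4815*m + 6.497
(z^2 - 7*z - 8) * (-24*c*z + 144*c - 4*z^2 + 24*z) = -24*c*z^3 + 312*c*z^2 - 816*c*z - 1152*c - 4*z^4 + 52*z^3 - 136*z^2 - 192*z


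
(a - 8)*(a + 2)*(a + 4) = a^3 - 2*a^2 - 40*a - 64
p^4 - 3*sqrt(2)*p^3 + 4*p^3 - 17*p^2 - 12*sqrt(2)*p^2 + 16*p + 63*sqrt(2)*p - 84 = (p - 3)*(p + 7)*(p - 2*sqrt(2))*(p - sqrt(2))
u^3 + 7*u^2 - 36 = (u - 2)*(u + 3)*(u + 6)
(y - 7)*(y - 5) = y^2 - 12*y + 35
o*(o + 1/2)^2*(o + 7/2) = o^4 + 9*o^3/2 + 15*o^2/4 + 7*o/8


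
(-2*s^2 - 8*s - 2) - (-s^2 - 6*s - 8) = -s^2 - 2*s + 6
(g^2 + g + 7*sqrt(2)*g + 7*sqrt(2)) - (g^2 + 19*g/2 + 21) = -17*g/2 + 7*sqrt(2)*g - 21 + 7*sqrt(2)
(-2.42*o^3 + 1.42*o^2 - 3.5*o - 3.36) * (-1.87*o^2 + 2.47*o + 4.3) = 4.5254*o^5 - 8.6328*o^4 - 0.353599999999998*o^3 + 3.7442*o^2 - 23.3492*o - 14.448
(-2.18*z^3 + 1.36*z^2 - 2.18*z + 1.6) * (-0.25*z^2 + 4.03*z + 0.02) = 0.545*z^5 - 9.1254*z^4 + 5.9822*z^3 - 9.1582*z^2 + 6.4044*z + 0.032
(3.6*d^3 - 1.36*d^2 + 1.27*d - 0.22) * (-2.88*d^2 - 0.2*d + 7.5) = -10.368*d^5 + 3.1968*d^4 + 23.6144*d^3 - 9.8204*d^2 + 9.569*d - 1.65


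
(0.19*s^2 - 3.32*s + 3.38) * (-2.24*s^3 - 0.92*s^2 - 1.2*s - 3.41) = -0.4256*s^5 + 7.262*s^4 - 4.7448*s^3 + 0.2265*s^2 + 7.2652*s - 11.5258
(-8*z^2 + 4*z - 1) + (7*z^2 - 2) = -z^2 + 4*z - 3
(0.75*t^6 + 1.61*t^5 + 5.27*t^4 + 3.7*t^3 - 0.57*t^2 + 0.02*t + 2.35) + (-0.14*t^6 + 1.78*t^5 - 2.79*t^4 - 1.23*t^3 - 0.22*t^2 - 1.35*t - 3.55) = 0.61*t^6 + 3.39*t^5 + 2.48*t^4 + 2.47*t^3 - 0.79*t^2 - 1.33*t - 1.2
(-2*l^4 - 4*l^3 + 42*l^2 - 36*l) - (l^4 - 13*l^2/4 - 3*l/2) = -3*l^4 - 4*l^3 + 181*l^2/4 - 69*l/2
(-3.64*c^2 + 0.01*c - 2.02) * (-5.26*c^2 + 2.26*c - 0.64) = 19.1464*c^4 - 8.279*c^3 + 12.9774*c^2 - 4.5716*c + 1.2928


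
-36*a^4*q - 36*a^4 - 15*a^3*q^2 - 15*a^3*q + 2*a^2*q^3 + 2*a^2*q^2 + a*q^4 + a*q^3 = (-4*a + q)*(3*a + q)^2*(a*q + a)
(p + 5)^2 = p^2 + 10*p + 25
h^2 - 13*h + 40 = (h - 8)*(h - 5)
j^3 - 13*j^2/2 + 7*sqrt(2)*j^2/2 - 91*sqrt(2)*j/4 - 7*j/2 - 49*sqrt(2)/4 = (j - 7)*(j + 1/2)*(j + 7*sqrt(2)/2)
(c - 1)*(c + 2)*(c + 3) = c^3 + 4*c^2 + c - 6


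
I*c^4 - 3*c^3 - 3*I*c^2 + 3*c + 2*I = (c + 1)*(c + I)*(c + 2*I)*(I*c - I)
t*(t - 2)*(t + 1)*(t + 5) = t^4 + 4*t^3 - 7*t^2 - 10*t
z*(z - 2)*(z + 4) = z^3 + 2*z^2 - 8*z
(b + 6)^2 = b^2 + 12*b + 36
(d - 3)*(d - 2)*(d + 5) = d^3 - 19*d + 30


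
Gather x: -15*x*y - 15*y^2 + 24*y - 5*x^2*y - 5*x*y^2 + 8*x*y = -5*x^2*y + x*(-5*y^2 - 7*y) - 15*y^2 + 24*y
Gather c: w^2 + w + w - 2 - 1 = w^2 + 2*w - 3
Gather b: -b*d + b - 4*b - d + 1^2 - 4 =b*(-d - 3) - d - 3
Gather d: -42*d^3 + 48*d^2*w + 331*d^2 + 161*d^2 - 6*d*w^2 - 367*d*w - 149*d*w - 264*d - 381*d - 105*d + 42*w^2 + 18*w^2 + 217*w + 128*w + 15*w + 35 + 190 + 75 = -42*d^3 + d^2*(48*w + 492) + d*(-6*w^2 - 516*w - 750) + 60*w^2 + 360*w + 300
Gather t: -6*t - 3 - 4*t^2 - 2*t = -4*t^2 - 8*t - 3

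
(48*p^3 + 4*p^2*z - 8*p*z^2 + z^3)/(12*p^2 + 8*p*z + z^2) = (24*p^2 - 10*p*z + z^2)/(6*p + z)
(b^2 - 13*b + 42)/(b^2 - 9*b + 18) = (b - 7)/(b - 3)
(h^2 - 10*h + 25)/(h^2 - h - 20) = (h - 5)/(h + 4)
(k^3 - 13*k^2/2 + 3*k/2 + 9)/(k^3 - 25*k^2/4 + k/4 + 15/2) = 2*(2*k - 3)/(4*k - 5)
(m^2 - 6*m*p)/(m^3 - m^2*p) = (m - 6*p)/(m*(m - p))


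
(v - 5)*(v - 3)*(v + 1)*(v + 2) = v^4 - 5*v^3 - 7*v^2 + 29*v + 30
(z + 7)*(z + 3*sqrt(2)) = z^2 + 3*sqrt(2)*z + 7*z + 21*sqrt(2)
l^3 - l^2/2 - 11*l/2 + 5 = (l - 2)*(l - 1)*(l + 5/2)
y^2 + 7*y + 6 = (y + 1)*(y + 6)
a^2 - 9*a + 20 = (a - 5)*(a - 4)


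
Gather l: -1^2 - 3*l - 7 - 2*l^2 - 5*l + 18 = -2*l^2 - 8*l + 10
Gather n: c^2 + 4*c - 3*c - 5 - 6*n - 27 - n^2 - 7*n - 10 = c^2 + c - n^2 - 13*n - 42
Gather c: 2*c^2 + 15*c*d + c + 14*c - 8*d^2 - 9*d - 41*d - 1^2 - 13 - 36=2*c^2 + c*(15*d + 15) - 8*d^2 - 50*d - 50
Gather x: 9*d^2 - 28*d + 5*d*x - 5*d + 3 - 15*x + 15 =9*d^2 - 33*d + x*(5*d - 15) + 18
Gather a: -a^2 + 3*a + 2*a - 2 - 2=-a^2 + 5*a - 4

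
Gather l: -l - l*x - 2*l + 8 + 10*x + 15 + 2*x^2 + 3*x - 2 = l*(-x - 3) + 2*x^2 + 13*x + 21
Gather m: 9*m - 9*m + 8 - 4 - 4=0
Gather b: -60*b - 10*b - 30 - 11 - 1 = -70*b - 42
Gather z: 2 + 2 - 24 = -20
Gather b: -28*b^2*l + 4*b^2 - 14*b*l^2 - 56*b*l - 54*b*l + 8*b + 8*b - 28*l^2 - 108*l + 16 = b^2*(4 - 28*l) + b*(-14*l^2 - 110*l + 16) - 28*l^2 - 108*l + 16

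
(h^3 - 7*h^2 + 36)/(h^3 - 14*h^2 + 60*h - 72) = (h^2 - h - 6)/(h^2 - 8*h + 12)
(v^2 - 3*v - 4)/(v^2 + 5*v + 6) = (v^2 - 3*v - 4)/(v^2 + 5*v + 6)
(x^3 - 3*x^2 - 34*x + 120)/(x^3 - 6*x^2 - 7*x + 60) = (x + 6)/(x + 3)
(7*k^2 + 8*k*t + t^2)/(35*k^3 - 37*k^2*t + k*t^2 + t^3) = (k + t)/(5*k^2 - 6*k*t + t^2)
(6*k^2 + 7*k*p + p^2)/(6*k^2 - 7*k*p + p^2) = (6*k^2 + 7*k*p + p^2)/(6*k^2 - 7*k*p + p^2)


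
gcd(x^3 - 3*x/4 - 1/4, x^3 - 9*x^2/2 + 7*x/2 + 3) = x + 1/2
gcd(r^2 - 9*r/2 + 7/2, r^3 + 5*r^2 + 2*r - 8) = r - 1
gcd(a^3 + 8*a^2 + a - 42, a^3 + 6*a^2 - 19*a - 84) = a^2 + 10*a + 21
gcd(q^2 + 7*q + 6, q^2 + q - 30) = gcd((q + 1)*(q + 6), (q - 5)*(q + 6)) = q + 6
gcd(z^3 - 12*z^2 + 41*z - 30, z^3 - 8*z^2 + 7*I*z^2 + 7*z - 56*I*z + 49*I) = z - 1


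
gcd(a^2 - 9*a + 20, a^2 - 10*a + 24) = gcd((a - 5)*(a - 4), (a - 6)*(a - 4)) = a - 4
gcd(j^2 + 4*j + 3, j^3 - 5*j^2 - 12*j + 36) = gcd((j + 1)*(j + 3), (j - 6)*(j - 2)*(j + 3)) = j + 3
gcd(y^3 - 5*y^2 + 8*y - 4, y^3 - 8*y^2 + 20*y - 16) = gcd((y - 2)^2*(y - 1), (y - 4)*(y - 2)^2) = y^2 - 4*y + 4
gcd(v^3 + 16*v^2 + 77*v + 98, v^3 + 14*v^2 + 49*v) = v^2 + 14*v + 49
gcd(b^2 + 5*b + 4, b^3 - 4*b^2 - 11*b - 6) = b + 1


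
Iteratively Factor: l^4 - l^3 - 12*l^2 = (l + 3)*(l^3 - 4*l^2) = l*(l + 3)*(l^2 - 4*l) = l*(l - 4)*(l + 3)*(l)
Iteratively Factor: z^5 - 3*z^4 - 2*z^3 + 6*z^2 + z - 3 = (z + 1)*(z^4 - 4*z^3 + 2*z^2 + 4*z - 3) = (z - 3)*(z + 1)*(z^3 - z^2 - z + 1) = (z - 3)*(z + 1)^2*(z^2 - 2*z + 1) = (z - 3)*(z - 1)*(z + 1)^2*(z - 1)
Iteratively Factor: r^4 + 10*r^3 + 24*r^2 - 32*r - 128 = (r - 2)*(r^3 + 12*r^2 + 48*r + 64) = (r - 2)*(r + 4)*(r^2 + 8*r + 16) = (r - 2)*(r + 4)^2*(r + 4)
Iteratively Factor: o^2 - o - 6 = (o - 3)*(o + 2)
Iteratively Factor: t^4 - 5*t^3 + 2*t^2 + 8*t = (t - 4)*(t^3 - t^2 - 2*t) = (t - 4)*(t - 2)*(t^2 + t) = (t - 4)*(t - 2)*(t + 1)*(t)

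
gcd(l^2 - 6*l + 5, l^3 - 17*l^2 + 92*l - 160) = l - 5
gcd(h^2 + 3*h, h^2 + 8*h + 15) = h + 3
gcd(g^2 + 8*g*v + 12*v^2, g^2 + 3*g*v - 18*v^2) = g + 6*v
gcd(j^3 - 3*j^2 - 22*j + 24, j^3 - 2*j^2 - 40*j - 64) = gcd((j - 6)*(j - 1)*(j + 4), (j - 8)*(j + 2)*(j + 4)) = j + 4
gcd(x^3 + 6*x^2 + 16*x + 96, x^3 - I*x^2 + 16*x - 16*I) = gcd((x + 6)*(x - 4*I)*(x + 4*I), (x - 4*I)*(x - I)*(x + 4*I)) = x^2 + 16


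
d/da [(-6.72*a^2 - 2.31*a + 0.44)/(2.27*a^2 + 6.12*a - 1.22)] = (-35.8827*a^2 + 14.3992*a + 0.1254)/(5.1529*a^4 + 27.7848*a^3 + 31.9156*a^2 - 14.9328*a + 1.4884)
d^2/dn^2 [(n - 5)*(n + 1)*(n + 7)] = 6*n + 6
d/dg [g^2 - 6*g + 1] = 2*g - 6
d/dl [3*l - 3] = 3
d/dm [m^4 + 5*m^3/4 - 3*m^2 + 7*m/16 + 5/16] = 4*m^3 + 15*m^2/4 - 6*m + 7/16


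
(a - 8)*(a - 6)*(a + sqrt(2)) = a^3 - 14*a^2 + sqrt(2)*a^2 - 14*sqrt(2)*a + 48*a + 48*sqrt(2)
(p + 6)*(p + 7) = p^2 + 13*p + 42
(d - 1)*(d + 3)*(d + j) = d^3 + d^2*j + 2*d^2 + 2*d*j - 3*d - 3*j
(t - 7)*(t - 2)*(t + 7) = t^3 - 2*t^2 - 49*t + 98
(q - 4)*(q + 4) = q^2 - 16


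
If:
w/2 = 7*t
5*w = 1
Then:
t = 1/70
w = 1/5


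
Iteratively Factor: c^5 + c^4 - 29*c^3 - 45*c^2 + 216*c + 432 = (c + 3)*(c^4 - 2*c^3 - 23*c^2 + 24*c + 144) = (c - 4)*(c + 3)*(c^3 + 2*c^2 - 15*c - 36) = (c - 4)*(c + 3)^2*(c^2 - c - 12) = (c - 4)*(c + 3)^3*(c - 4)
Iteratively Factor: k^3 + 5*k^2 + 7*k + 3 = (k + 3)*(k^2 + 2*k + 1) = (k + 1)*(k + 3)*(k + 1)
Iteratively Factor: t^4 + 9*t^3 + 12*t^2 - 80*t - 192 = (t + 4)*(t^3 + 5*t^2 - 8*t - 48) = (t - 3)*(t + 4)*(t^2 + 8*t + 16) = (t - 3)*(t + 4)^2*(t + 4)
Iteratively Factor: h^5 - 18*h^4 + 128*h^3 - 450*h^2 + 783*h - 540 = (h - 4)*(h^4 - 14*h^3 + 72*h^2 - 162*h + 135) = (h - 5)*(h - 4)*(h^3 - 9*h^2 + 27*h - 27) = (h - 5)*(h - 4)*(h - 3)*(h^2 - 6*h + 9) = (h - 5)*(h - 4)*(h - 3)^2*(h - 3)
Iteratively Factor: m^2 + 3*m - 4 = (m - 1)*(m + 4)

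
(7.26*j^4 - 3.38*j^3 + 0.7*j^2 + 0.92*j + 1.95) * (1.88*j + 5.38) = 13.6488*j^5 + 32.7044*j^4 - 16.8684*j^3 + 5.4956*j^2 + 8.6156*j + 10.491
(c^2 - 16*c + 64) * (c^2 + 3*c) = c^4 - 13*c^3 + 16*c^2 + 192*c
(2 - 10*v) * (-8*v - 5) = 80*v^2 + 34*v - 10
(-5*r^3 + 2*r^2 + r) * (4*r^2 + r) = -20*r^5 + 3*r^4 + 6*r^3 + r^2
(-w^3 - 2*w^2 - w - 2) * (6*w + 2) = -6*w^4 - 14*w^3 - 10*w^2 - 14*w - 4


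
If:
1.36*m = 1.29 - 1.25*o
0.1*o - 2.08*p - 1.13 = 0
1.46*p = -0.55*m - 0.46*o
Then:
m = -9.16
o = 11.00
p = -0.01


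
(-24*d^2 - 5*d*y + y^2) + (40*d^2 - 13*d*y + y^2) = 16*d^2 - 18*d*y + 2*y^2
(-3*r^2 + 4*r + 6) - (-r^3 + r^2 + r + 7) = r^3 - 4*r^2 + 3*r - 1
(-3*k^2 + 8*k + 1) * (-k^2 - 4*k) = 3*k^4 + 4*k^3 - 33*k^2 - 4*k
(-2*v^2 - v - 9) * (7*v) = -14*v^3 - 7*v^2 - 63*v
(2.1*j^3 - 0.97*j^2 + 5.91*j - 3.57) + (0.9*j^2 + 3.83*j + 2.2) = 2.1*j^3 - 0.07*j^2 + 9.74*j - 1.37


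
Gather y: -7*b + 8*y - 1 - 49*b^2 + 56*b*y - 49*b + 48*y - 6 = -49*b^2 - 56*b + y*(56*b + 56) - 7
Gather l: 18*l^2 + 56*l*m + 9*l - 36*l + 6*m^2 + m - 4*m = 18*l^2 + l*(56*m - 27) + 6*m^2 - 3*m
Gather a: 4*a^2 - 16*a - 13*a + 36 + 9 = 4*a^2 - 29*a + 45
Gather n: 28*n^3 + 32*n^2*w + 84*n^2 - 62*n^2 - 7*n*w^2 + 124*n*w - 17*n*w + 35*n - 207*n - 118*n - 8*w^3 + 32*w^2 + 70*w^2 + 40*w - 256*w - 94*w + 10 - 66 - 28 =28*n^3 + n^2*(32*w + 22) + n*(-7*w^2 + 107*w - 290) - 8*w^3 + 102*w^2 - 310*w - 84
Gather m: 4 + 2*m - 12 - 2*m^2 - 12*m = -2*m^2 - 10*m - 8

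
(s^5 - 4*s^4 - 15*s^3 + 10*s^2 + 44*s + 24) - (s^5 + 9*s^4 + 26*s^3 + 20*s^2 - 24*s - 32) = -13*s^4 - 41*s^3 - 10*s^2 + 68*s + 56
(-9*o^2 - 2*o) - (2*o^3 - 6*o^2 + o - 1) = -2*o^3 - 3*o^2 - 3*o + 1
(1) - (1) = 0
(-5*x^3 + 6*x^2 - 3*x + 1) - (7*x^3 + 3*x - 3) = -12*x^3 + 6*x^2 - 6*x + 4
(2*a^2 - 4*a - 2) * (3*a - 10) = 6*a^3 - 32*a^2 + 34*a + 20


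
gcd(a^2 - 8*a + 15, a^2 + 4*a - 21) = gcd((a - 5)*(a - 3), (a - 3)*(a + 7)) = a - 3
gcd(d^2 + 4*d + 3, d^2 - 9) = d + 3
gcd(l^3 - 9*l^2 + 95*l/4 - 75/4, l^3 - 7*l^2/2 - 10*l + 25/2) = l - 5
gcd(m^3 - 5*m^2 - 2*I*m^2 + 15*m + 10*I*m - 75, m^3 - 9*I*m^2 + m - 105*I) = m^2 - 2*I*m + 15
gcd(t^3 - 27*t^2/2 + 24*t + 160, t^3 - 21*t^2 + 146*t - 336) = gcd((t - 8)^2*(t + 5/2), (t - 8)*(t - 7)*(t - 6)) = t - 8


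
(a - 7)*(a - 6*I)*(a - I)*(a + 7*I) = a^4 - 7*a^3 + 43*a^2 - 301*a - 42*I*a + 294*I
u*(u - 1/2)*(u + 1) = u^3 + u^2/2 - u/2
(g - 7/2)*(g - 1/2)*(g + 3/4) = g^3 - 13*g^2/4 - 5*g/4 + 21/16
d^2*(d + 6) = d^3 + 6*d^2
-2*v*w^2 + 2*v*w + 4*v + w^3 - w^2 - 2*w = (-2*v + w)*(w - 2)*(w + 1)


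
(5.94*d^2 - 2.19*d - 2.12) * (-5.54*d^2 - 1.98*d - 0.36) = -32.9076*d^4 + 0.3714*d^3 + 13.9426*d^2 + 4.986*d + 0.7632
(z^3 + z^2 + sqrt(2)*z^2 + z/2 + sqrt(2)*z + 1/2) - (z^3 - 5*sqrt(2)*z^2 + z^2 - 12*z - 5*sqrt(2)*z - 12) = 6*sqrt(2)*z^2 + 6*sqrt(2)*z + 25*z/2 + 25/2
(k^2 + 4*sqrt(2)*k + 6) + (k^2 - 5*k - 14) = 2*k^2 - 5*k + 4*sqrt(2)*k - 8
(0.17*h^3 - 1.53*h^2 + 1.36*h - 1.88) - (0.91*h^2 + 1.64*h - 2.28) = 0.17*h^3 - 2.44*h^2 - 0.28*h + 0.4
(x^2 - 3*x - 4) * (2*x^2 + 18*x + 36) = 2*x^4 + 12*x^3 - 26*x^2 - 180*x - 144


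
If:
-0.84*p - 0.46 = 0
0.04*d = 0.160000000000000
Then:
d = 4.00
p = -0.55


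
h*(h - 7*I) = h^2 - 7*I*h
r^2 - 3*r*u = r*(r - 3*u)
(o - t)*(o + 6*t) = o^2 + 5*o*t - 6*t^2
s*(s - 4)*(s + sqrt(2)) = s^3 - 4*s^2 + sqrt(2)*s^2 - 4*sqrt(2)*s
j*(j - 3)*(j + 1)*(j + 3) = j^4 + j^3 - 9*j^2 - 9*j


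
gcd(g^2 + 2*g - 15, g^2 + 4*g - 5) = g + 5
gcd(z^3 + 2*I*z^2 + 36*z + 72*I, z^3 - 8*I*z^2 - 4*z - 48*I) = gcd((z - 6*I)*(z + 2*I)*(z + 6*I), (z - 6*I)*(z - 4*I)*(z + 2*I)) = z^2 - 4*I*z + 12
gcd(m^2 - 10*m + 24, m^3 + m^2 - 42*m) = m - 6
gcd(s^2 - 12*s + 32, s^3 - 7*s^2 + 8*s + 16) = s - 4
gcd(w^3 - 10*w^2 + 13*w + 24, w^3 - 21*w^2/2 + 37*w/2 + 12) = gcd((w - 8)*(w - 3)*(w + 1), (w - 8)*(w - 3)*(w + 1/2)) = w^2 - 11*w + 24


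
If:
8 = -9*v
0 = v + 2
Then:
No Solution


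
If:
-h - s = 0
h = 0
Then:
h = 0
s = 0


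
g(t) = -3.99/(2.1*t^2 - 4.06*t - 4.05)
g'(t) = -3.99*(4.06 - 4.2*t)/(2.1*t^2 - 4.06*t - 4.05)^2 = (16.758*t - 16.1994)/(-2.1*t^2 + 4.06*t + 4.05)^2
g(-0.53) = 3.05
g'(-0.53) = -14.65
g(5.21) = -0.13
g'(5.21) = 0.07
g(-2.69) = -0.18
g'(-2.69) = -0.13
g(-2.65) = -0.19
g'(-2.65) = -0.13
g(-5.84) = -0.04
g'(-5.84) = -0.01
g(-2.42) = -0.22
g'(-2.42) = -0.17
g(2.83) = -3.12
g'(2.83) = 19.09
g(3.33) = -0.70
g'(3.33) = 1.21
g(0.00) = 0.99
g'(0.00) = -0.99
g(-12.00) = -0.01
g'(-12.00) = -0.00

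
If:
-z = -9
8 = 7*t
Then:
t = 8/7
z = 9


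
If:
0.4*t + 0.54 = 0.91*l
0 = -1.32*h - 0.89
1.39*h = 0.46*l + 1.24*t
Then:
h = -0.67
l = 0.22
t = -0.84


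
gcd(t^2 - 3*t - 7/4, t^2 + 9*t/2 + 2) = t + 1/2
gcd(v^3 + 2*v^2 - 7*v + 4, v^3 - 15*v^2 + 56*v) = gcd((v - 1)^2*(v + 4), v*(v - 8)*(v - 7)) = 1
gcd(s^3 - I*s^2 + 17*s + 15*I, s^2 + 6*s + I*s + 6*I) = s + I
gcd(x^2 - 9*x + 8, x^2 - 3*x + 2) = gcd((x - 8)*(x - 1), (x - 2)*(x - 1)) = x - 1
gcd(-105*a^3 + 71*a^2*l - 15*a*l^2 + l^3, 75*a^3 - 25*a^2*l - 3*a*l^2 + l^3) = 15*a^2 - 8*a*l + l^2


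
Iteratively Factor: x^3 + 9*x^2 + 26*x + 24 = (x + 4)*(x^2 + 5*x + 6) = (x + 3)*(x + 4)*(x + 2)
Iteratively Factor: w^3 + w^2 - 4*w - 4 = (w - 2)*(w^2 + 3*w + 2) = (w - 2)*(w + 2)*(w + 1)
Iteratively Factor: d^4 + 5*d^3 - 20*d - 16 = (d - 2)*(d^3 + 7*d^2 + 14*d + 8) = (d - 2)*(d + 4)*(d^2 + 3*d + 2) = (d - 2)*(d + 1)*(d + 4)*(d + 2)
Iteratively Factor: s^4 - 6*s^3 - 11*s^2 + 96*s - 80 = (s + 4)*(s^3 - 10*s^2 + 29*s - 20) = (s - 5)*(s + 4)*(s^2 - 5*s + 4) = (s - 5)*(s - 1)*(s + 4)*(s - 4)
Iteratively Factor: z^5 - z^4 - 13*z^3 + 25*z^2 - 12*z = (z + 4)*(z^4 - 5*z^3 + 7*z^2 - 3*z) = (z - 1)*(z + 4)*(z^3 - 4*z^2 + 3*z) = (z - 1)^2*(z + 4)*(z^2 - 3*z) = (z - 3)*(z - 1)^2*(z + 4)*(z)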